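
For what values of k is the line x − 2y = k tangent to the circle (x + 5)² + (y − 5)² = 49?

For a tangent, require d(centre, line) = r = 7.
|1·(−5) − 2·5 − k| / √5 = 7
|k − (−15)| = 7√5.

k = −15 ± 7√5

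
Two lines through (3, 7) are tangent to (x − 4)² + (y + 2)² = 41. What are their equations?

5x − 4y = −13 and 4x + 5y = 47

A line y − (7) = m(x − (3)) is tangent when its distance from (4, −2) is √41:
(1m − (−9))² = 41(m² + 1)
20m² − 9m − 20 = 0, so m = 5/4 or m = −4/5.
Through (3, 7) these give 5x − 4y = −13 and 4x + 5y = 47.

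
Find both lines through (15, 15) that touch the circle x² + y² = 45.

x − 2y = −15 and 2x − y = 15

Let a tangent through (15, 15) have slope m. Its distance from (0, 0) must equal 3√5:
(−15m − (−15))² = 45(m² + 1)
2m² − 5m + 2 = 0, so m = 1/2 or m = 2.
Through (15, 15) these give x − 2y = −15 and 2x − y = 15.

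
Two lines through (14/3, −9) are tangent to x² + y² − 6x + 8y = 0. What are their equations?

y = −9 and 3x − 4y = 50

Let a tangent through (14/3, −9) have slope m. Its distance from (3, −4) must equal 5:
[m·(−5/3) − (5)]² = 25(m² + 1)
4m² − 3m = 0, so m = 0 or m = 3/4.
With m = 0: y = −9. With m = 3/4: 3x − 4y = 50.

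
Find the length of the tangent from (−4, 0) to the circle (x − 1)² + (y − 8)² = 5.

2√21

The centre is (1, 8) and r = √5. The square of the distance from P to the centre is 25 + 64 = 89.
Power of the point: PT² = |PO|² − r² = 84, so PT = 2√21.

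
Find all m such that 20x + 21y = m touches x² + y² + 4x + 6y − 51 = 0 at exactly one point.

For a tangent, require d(centre, line) = r = 8.
|20·(−2) + 21·(−3) − m| / √841 = 8
|m − (−103)| = 8·29, so m = 129 or m = −335.

m = −335 or m = 129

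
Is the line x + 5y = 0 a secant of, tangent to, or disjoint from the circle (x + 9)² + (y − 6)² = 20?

Substituting the line into the circle gives 26x² + 510x + 2425 = 0.
Discriminant = (510)² − 4·26·(2425) = 7900 > 0.
Two real roots: the line is a secant.

secant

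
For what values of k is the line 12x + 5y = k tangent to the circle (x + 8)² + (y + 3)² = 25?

Tangency holds when the distance from the centre (−8, −3) to the line equals the radius 5:
|12·(−8) + 5·(−3) − k| / √169 = 5
|k − (−111)| = 5·13, so k = −46 or k = −176.

k = −176 or k = −46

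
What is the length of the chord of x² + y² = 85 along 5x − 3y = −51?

√34

The distance from (0, 0) to the line is 51/√34, and r² = 85.
Chord = 2√(r² − d²) = 2·√(17/2) = √34.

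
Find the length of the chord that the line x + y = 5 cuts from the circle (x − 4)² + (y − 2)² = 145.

Substitute y = −x + 5:
2x² − 14x − 120 = 0  ⟹  x² − 7x − 60 = 0
x = 12 or x = −5, giving (12, −7) and (−5, 10).
|(12, −7) − (−5, 10)| = √((17)² + (−17)²) = 17√2.

17√2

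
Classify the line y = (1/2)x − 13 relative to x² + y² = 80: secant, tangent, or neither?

Substituting the line into the circle gives 5x² − 52x + 356 = 0.
Discriminant = (−52)² − 4·5·(356) = −4416 < 0.
No real roots: the line does not meet the circle.

neither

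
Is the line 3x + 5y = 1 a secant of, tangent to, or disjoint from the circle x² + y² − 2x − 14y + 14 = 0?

d² = (3·1 + 5·7 − (1))²/34 = 1369/34; r² = 36.
Since d² > r², the line lies outside the circle.

disjoint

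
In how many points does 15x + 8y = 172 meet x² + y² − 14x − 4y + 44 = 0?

d² = (15·7 + 8·2 − (172))²/289 = 9; r² = 9.
Since d² = r², the line is tangent.

1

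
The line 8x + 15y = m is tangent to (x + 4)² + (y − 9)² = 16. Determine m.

m = 35 or m = 171

For a tangent, require d(centre, line) = r = 4.
|8·(−4) + 15·9 − m| / √289 = 4
|m − (103)| = 4·17, so m = 171 or m = 35.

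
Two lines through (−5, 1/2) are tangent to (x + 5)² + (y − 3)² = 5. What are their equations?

Write the tangent as mx − y + (1/2 − m·(−5)) = 0 and set its distance from the centre to √5:
[m·(0) − (5/2)]² = 5(m² + 1)
4m² − 1 = 0, so m = −1/2 or m = 1/2.
Through (−5, 1/2) these give x + 2y = −4 and x − 2y = −6.

x + 2y = −4 and x − 2y = −6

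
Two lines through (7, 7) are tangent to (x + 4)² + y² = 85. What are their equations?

Let a tangent through (7, 7) have slope m. Its distance from (−4, 0) must equal √85:
(−11m − (−7))² = 85(m² + 1)
18m² − 77m − 18 = 0, so m = −2/9 or m = 9/2.
With m = −2/9: 2x + 9y = 77. With m = 9/2: 9x − 2y = 49.

2x + 9y = 77 and 9x − 2y = 49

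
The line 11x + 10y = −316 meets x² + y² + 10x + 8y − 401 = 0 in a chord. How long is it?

2√221

From the line, y = (−316 − 11x)/10. Substituting:
221x² + 7072x + 34476 = 0  ⟹  x² + 32x + 156 = 0
x = −6 or x = −26, giving (−6, −25) and (−26, −3).
Chord length = distance between (−6, −25) and (−26, −3) = √884 = 2√221.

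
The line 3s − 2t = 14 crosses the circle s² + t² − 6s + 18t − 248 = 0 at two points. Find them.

(−10, −22) and (10, 8)

Substitute t = (−14 + 3s)/2:
13s² − 1300 = 0  ⟹  s² − 100 = 0
s = 10 or s = −10, giving (10, 8) and (−10, −22).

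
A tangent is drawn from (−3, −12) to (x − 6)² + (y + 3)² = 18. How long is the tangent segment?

12

Centre (6, −3), r² = 18. |PO|² = (−9)² + (−9)² = 162.
The tangent meets the radius at right angles, so tangent² = |PO|² − r² = 162 − 18 = 144.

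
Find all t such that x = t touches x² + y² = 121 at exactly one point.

Tangency holds when the distance from the centre (0, 0) to the line equals the radius 11:
|1·0 + 0·0 − t| / √1 = 11
|t| = 11, so t = 11 or t = −11.

t = −11 or t = 11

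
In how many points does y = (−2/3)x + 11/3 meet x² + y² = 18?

2

Substituting the line into the circle gives 13x² − 44x − 41 = 0.
Δ = 1936 − (−2132) = 4068.
Two real roots: the line is a secant.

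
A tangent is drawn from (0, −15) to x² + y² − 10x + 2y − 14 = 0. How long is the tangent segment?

√181

With centre O = (5, −1), |OP|² = 221 and r² = 40.
The tangent meets the radius at right angles, so tangent² = |PO|² − r² = 221 − 40 = 181.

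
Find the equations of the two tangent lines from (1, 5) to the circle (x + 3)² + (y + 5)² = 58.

Let a tangent through (1, 5) have slope m. Its distance from (−3, −5) must equal √58:
(−4m − (−10))² = 58(m² + 1)
21m² + 40m − 21 = 0, so m = −7/3 or m = 3/7.
Through (1, 5) these give 7x + 3y = 22 and 3x − 7y = −32.

7x + 3y = 22 and 3x − 7y = −32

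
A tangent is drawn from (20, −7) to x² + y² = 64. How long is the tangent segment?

Centre (0, 0), r² = 64. |PO|² = (20)² + (−7)² = 449.
The tangent meets the radius at right angles, so tangent² = |PO|² − r² = 449 − 64 = 385.

√385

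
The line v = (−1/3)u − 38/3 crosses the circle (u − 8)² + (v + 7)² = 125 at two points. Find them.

Substitute v = (−38 − u)/3:
10u² − 110u − 260 = 0  ⟹  u² − 11u − 26 = 0
u = 13 or u = −2, giving (13, −17) and (−2, −12).

(−2, −12) and (13, −17)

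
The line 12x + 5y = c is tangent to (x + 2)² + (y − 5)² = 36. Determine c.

Tangency holds when the distance from the centre (−2, 5) to the line equals the radius 6:
|12·(−2) + 5·5 − c| / √169 = 6
|c − (1)| = 6·13, so c = 79 or c = −77.

c = −77 or c = 79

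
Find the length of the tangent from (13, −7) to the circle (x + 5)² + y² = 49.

18

With centre O = (−5, 0), |OP|² = 373 and r² = 49.
The tangent meets the radius at right angles, so tangent² = |PO|² − r² = 373 − 49 = 324.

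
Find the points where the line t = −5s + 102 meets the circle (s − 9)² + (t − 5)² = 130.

(18, 12) and (20, 2)

Express t = −5s + 102 and substitute into the circle:
26s² − 988s + 9360 = 0  ⟹  s² − 38s + 360 = 0
s = 20 or s = 18, giving (20, 2) and (18, 12).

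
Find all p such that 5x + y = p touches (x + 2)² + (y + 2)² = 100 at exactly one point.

Tangency holds when the distance from the centre (−2, −2) to the line equals the radius 10:
|5·(−2) + 1·(−2) − p| / √26 = 10
|p − (−12)| = 10√26.

p = −12 ± 10√26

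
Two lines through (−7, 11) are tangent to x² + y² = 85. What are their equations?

2x + 9y = 85 and 9x − 2y = −85

A line y − (11) = m(x − (−7)) is tangent when its distance from (0, 0) is √85:
(7m − (−11))² = 85(m² + 1)
18m² − 77m − 18 = 0, so m = −2/9 or m = 9/2.
With m = −2/9: 2x + 9y = 85. With m = 9/2: 9x − 2y = −85.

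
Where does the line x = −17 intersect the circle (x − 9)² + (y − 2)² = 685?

(−17, −1) and (−17, 5)

The line gives x = −17. Substituting into the circle:
y² − 4y − 5 = 0
y = 5 or y = −1, giving (−17, 5) and (−17, −1).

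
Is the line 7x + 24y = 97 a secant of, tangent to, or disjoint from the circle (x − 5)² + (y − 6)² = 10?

Substituting the line into the circle gives 625x² − 5102x + 10849 = 0.
Discriminant = (−5102)² − 4·625·(10849) = −1092096 < 0.
No real roots: the line does not meet the circle.

disjoint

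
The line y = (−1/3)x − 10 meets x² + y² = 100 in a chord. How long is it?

2√10

Centre (0, 0), r² = 100. Perpendicular distance d from centre to line = |30| / √10 = 30/√10.
Chord = 2√(r² − d²) = 2·√(10) = 2√10.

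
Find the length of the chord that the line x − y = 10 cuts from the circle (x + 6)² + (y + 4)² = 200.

Centre (−6, −4), r² = 200. Perpendicular distance d from centre to line = |−12| / √2 = 12/√2.
Chord = 2√(r² − d²) = 2·√(128) = 16√2.

16√2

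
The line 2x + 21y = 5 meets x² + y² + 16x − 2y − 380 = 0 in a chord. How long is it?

Centre (−8, 1), r² = 445. Perpendicular distance d from centre to line = |0| / √445 = 0/√445.
Chord = 2√(r² − d²) = 2·√(445) = 2√445.

2√445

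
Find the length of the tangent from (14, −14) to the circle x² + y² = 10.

√382

The centre is (0, 0) and r = √10. The square of the distance from P to the centre is 196 + 196 = 392.
The tangent meets the radius at right angles, so tangent² = |PO|² − r² = 392 − 10 = 382.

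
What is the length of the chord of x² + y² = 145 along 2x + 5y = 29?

4√29

Centre (0, 0), r² = 145. Perpendicular distance d from centre to line = |−29| / √29 = 29/√29.
Chord = 2√(r² − d²) = 2·√(116) = 4√29.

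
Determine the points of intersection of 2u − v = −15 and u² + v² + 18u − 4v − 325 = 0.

Substitute v = 2u + 15:
5u² + 70u − 160 = 0  ⟹  u² + 14u − 32 = 0
u = 2 or u = −16, giving (2, 19) and (−16, −17).

(−16, −17) and (2, 19)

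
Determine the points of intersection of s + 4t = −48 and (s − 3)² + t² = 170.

(−4, −11) and (4, −13)

From the line, t = (−48 − s)/4. Substituting:
17s² − 272 = 0  ⟹  s² − 16 = 0
s = 4 or s = −4, giving (4, −13) and (−4, −11).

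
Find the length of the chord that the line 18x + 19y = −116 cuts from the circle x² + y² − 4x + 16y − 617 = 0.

Centre (2, −8), r² = 685. Perpendicular distance d from centre to line = |0| / √685 = 0/√685.
Half the chord is √(r² − d²) = √(685), so the full chord is 2√685.

2√685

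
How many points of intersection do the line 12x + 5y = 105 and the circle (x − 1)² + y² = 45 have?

Substituting the line into the circle gives 169x² − 2570x + 9925 = 0.
Discriminant = (−2570)² − 4·169·(9925) = −104400 < 0.
No real roots: the line does not meet the circle.

0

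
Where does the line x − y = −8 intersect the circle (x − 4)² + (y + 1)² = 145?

From the line, y = x + 8. Substituting:
2x² + 10x − 48 = 0  ⟹  x² + 5x − 24 = 0
x = 3 or x = −8, giving (3, 11) and (−8, 0).

(−8, 0) and (3, 11)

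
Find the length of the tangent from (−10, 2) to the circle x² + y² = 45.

√59

Centre (0, 0), r² = 45. |PO|² = (−10)² + (2)² = 104.
Power of the point: PT² = |PO|² − r² = 59, so PT = √59.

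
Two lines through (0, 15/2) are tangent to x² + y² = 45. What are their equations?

Write the tangent as mx − y + (15/2 − m·(0)) = 0 and set its distance from the centre to 3√5:
[m·(0) − (−15/2)]² = 45(m² + 1)
4m² − 1 = 0, so m = −1/2 or m = 1/2.
Through (0, 15/2) these give x + 2y = 15 and x − 2y = −15.

x + 2y = 15 and x − 2y = −15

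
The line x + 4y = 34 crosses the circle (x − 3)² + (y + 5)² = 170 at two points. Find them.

(2, 8) and (10, 6)

From the line, y = (34 − x)/4. Substituting:
17x² − 204x + 340 = 0  ⟹  x² − 12x + 20 = 0
x = 10 or x = 2, giving (10, 6) and (2, 8).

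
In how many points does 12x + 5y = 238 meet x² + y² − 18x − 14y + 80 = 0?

Substituting the line into the circle gives 169x² − 5322x + 41984 = 0.
Discriminant = (−5322)² − 4·169·(41984) = −57500 < 0.
No real roots: the line does not meet the circle.

0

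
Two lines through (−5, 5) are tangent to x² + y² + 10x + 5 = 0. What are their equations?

A line y − (5) = m(x − (−5)) is tangent when its distance from (−5, 0) is 2√5:
(0m − (−5))² = 20(m² + 1)
4m² − 1 = 0, so m = −1/2 or m = 1/2.
Through (−5, 5) these give x + 2y = 5 and x − 2y = −15.

x + 2y = 5 and x − 2y = −15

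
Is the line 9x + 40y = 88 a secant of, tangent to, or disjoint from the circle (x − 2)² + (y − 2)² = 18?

secant

d² = (9·2 + 40·2 − (88))²/1681 = 100/1681; r² = 18.
Since d² < r², the line cuts the circle twice.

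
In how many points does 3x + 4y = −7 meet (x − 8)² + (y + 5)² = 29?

2

Substituting the line into the circle gives 25x² − 334x + 729 = 0.
Discriminant = (−334)² − 4·25·(729) = 38656 > 0.
Two real roots: the line is a secant.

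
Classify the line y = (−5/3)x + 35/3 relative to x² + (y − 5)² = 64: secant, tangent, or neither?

secant

Substituting the line into the circle gives 34x² − 200x − 176 = 0.
Δ = 40000 − (−23936) = 63936.
Two real roots: the line is a secant.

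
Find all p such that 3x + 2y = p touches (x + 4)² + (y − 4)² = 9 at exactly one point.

For a tangent, require d(centre, line) = r = 3.
|3·(−4) + 2·4 − p| / √13 = 3
|p − (−4)| = 3√13.

p = −4 ± 3√13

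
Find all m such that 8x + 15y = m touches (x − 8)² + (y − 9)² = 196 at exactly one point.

m = −39 or m = 437

Tangency holds when the distance from the centre (8, 9) to the line equals the radius 14:
|8·8 + 15·9 − m| / √289 = 14
|m − (199)| = 14·17, so m = 437 or m = −39.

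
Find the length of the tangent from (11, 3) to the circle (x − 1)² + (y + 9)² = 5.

√239

Centre (1, −9), r² = 5. |PO|² = (10)² + (12)² = 244.
By the tangent–radius right angle, tangent length = √(|PO|² − r²) = √239.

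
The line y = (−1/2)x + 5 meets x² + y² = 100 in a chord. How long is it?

Express y = (10 − x)/2 and substitute into the circle:
5x² − 20x − 300 = 0  ⟹  x² − 4x − 60 = 0
x = 10 or x = −6, giving (10, 0) and (−6, 8).
Chord length = distance between (10, 0) and (−6, 8) = √320 = 8√5.

8√5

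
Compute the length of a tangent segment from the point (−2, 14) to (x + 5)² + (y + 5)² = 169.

√201

With centre O = (−5, −5), |OP|² = 370 and r² = 169.
Power of the point: PT² = |PO|² − r² = 201, so PT = √201.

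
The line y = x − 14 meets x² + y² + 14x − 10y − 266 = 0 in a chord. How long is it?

Substitute y = x − 14:
2x² − 24x + 70 = 0  ⟹  x² − 12x + 35 = 0
x = 7 or x = 5, giving (7, −7) and (5, −9).
Chord length = distance between (7, −7) and (5, −9) = √8 = 2√2.

2√2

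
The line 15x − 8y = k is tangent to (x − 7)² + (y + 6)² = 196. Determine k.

The line touches the circle iff its distance from (7, −6) is 14:
|15·7 − 8·(−6) − k| / √289 = 14
|k − (153)| = 14·17, so k = 391 or k = −85.

k = −85 or k = 391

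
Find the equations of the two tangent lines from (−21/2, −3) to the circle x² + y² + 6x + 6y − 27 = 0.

2x + y = −24 and 2x − y = −18

A line y − (−3) = m(x − (−21/2)) is tangent when its distance from (−3, −3) is 3√5:
[m·(15/2) − (0)]² = 45(m² + 1)
m² − 4 = 0, so m = −2 or m = 2.
With m = −2: 2x + y = −24. With m = 2: 2x − y = −18.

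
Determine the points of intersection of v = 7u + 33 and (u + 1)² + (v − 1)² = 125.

Express v = 7u + 33 and substitute into the circle:
50u² + 450u + 900 = 0  ⟹  u² + 9u + 18 = 0
u = −3 or u = −6, giving (−3, 12) and (−6, −9).

(−6, −9) and (−3, 12)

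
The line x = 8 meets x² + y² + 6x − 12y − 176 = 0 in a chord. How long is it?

20

The line gives x = 8. Substituting into the circle:
y² − 12y − 64 = 0
y = 16 or y = −4, giving (8, 16) and (8, −4).
|(8, 16) − (8, −4)| = √((0)² + (20)²) = 20.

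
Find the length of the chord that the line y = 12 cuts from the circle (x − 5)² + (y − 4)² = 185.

22

The distance from (5, 4) to the line is 8, and r² = 185.
Half the chord is √(r² − d²) = √(121), so the full chord is 22.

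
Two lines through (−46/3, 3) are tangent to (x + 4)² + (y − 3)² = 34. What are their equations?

Let a tangent through (−46/3, 3) have slope m. Its distance from (−4, 3) must equal √34:
[m·(34/3) − (0)]² = 34(m² + 1)
25m² − 9 = 0, so m = −3/5 or m = 3/5.
With m = −3/5: 3x + 5y = −31. With m = 3/5: 3x − 5y = −61.

3x + 5y = −31 and 3x − 5y = −61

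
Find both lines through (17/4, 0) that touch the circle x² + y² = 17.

Write the tangent as mx − y + (0 − m·(17/4)) = 0 and set its distance from the centre to √17:
(−17/4m − (0))² = 17(m² + 1)
m² − 16 = 0, so m = −4 or m = 4.
Through (17/4, 0) these give 4x + y = 17 and 4x − y = 17.

4x + y = 17 and 4x − y = 17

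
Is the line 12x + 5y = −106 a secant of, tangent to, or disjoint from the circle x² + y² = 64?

disjoint

Substituting the line into the circle gives 169x² + 2544x + 9636 = 0.
Δ = 6471936 − 6513936 = −42000.
No real roots: the line does not meet the circle.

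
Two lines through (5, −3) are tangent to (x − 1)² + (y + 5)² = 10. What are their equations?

Let a tangent through (5, −3) have slope m. Its distance from (1, −5) must equal √10:
[m·(−4) − (−2)]² = 10(m² + 1)
3m² − 8m − 3 = 0, so m = 3 or m = −1/3.
Through (5, −3) these give 3x − y = 18 and x + 3y = −4.

3x − y = 18 and x + 3y = −4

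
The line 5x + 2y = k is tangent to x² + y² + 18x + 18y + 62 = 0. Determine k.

The line touches the circle iff its distance from (−9, −9) is 10:
|5·(−9) + 2·(−9) − k| / √29 = 10
|k − (−63)| = 10√29.

k = −63 ± 10√29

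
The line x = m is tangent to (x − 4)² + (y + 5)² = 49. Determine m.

m = −3 or m = 11

The line touches the circle iff its distance from (4, −5) is 7:
|1·4 + 0·(−5) − m| / √1 = 7
|m − (4)| = 7, so m = 11 or m = −3.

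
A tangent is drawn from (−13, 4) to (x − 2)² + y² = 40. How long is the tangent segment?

The centre is (2, 0) and r = 2√10. The square of the distance from P to the centre is 225 + 16 = 241.
By the tangent–radius right angle, tangent length = √(|PO|² − r²) = √201.

√201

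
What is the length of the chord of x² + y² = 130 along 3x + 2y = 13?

Centre (0, 0), r² = 130. Perpendicular distance d from centre to line = |−13| / √13 = 13/√13.
Half the chord is √(r² − d²) = √(117), so the full chord is 6√13.

6√13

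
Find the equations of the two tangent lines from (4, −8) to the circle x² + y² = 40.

3x − y = 20 and x + 3y = −20

A line y − (−8) = m(x − (4)) is tangent when its distance from (0, 0) is 2√10:
(−4m − (8))² = 40(m² + 1)
3m² − 8m − 3 = 0, so m = 3 or m = −1/3.
Through (4, −8) these give 3x − y = 20 and x + 3y = −20.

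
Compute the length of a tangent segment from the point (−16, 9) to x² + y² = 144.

√193

The centre is (0, 0) and r = 12. The square of the distance from P to the centre is 256 + 81 = 337.
The tangent meets the radius at right angles, so tangent² = |PO|² − r² = 337 − 144 = 193.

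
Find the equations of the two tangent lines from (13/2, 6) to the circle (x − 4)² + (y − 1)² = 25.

Write the tangent as mx − y + (6 − m·(13/2)) = 0 and set its distance from the centre to 5:
[m·(−5/2) − (−5)]² = 25(m² + 1)
3m² + 4m = 0, so m = 0 or m = −4/3.
Through (13/2, 6) these give y = 6 and 4x + 3y = 44.

y = 6 and 4x + 3y = 44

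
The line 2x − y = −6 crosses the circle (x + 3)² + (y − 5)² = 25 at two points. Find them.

From the line, y = 2x + 6. Substituting:
5x² + 10x − 15 = 0  ⟹  x² + 2x − 3 = 0
x = 1 or x = −3, giving (1, 8) and (−3, 0).

(−3, 0) and (1, 8)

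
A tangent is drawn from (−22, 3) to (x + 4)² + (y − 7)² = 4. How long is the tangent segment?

With centre O = (−4, 7), |OP|² = 340 and r² = 4.
The tangent meets the radius at right angles, so tangent² = |PO|² − r² = 340 − 4 = 336.

4√21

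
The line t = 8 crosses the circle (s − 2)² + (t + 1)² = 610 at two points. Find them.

(−21, 8) and (25, 8)

Substitute t = 8:
s² − 4s − 525 = 0
s = 25 or s = −21, giving (25, 8) and (−21, 8).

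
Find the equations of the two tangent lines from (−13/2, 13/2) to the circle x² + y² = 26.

5x + y = −26 and x + 5y = 26

A line y − (13/2) = m(x − (−13/2)) is tangent when its distance from (0, 0) is √26:
(13/2m − (−13/2))² = 26(m² + 1)
5m² + 26m + 5 = 0, so m = −5 or m = −1/5.
With m = −5: 5x + y = −26. With m = −1/5: x + 5y = 26.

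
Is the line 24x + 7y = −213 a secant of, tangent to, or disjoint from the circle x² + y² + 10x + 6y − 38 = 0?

Substituting the line into the circle gives 625x² + 9706x + 34561 = 0.
Discriminant = (9706)² − 4·625·(34561) = 7803936 > 0.
Two real roots: the line is a secant.

secant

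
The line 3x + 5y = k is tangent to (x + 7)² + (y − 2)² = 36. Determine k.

k = −11 ± 6√34

For a tangent, require d(centre, line) = r = 6.
|3·(−7) + 5·2 − k| / √34 = 6
|k − (−11)| = 6√34.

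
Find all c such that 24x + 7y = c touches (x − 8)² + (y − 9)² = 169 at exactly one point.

c = −70 or c = 580

Tangency holds when the distance from the centre (8, 9) to the line equals the radius 13:
|24·8 + 7·9 − c| / √625 = 13
|c − (255)| = 13·25, so c = 580 or c = −70.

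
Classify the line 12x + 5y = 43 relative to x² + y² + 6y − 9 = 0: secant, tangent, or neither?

neither

Substituting the line into the circle gives 169x² − 1392x + 2914 = 0.
Δ = 1937664 − 1969864 = −32200.
No real roots: the line does not meet the circle.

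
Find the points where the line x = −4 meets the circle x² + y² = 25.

The line gives x = −4. Substituting into the circle:
y² − 9 = 0
y = 3 or y = −3, giving (−4, 3) and (−4, −3).

(−4, −3) and (−4, 3)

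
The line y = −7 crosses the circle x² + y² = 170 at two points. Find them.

From the line, y = −7. Substituting:
x² − 121 = 0
x = 11 or x = −11, giving (11, −7) and (−11, −7).

(−11, −7) and (11, −7)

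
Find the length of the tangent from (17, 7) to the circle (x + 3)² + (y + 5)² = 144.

The centre is (−3, −5) and r = 12. The square of the distance from P to the centre is 400 + 144 = 544.
The tangent meets the radius at right angles, so tangent² = |PO|² − r² = 544 − 144 = 400.

20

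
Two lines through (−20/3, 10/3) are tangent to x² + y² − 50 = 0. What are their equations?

Write the tangent as mx − y + (10/3 − m·(−20/3)) = 0 and set its distance from the centre to 5√2:
[m·(20/3) − (−10/3)]² = 50(m² + 1)
m² − 8m + 7 = 0, so m = 7 or m = 1.
With m = 7: 7x − y = −50. With m = 1: x − y = −10.

7x − y = −50 and x − y = −10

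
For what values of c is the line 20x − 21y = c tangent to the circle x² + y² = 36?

c = −174 or c = 174

Tangency holds when the distance from the centre (0, 0) to the line equals the radius 6:
|20·0 − 21·0 − c| / √841 = 6
|c| = 6·29, so c = 174 or c = −174.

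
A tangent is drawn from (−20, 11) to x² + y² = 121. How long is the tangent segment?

20

Centre (0, 0), r² = 121. |PO|² = (−20)² + (11)² = 521.
By the tangent–radius right angle, tangent length = √(|PO|² − r²) = √400 = 20.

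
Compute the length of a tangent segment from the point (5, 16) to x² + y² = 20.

Centre (0, 0), r² = 20. |PO|² = (5)² + (16)² = 281.
Power of the point: PT² = |PO|² − r² = 261, so PT = 3√29.

3√29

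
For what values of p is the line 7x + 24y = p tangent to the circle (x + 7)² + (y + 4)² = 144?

p = −445 or p = 155

For a tangent, require d(centre, line) = r = 12.
|7·(−7) + 24·(−4) − p| / √625 = 12
|p − (−145)| = 12·25, so p = 155 or p = −445.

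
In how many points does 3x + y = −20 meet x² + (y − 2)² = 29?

Substituting the line into the circle gives 10x² + 132x + 455 = 0.
Discriminant = (132)² − 4·10·(455) = −776 < 0.
No real roots: the line does not meet the circle.

0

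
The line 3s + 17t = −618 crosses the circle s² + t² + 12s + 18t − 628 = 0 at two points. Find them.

From the line, t = (−618 − 3s)/17. Substituting:
298s² + 6258s + 11324 = 0  ⟹  s² + 21s + 38 = 0
s = −2 or s = −19, giving (−2, −36) and (−19, −33).

(−19, −33) and (−2, −36)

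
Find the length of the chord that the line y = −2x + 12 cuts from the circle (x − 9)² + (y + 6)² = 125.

The distance from (9, −6) to the line is 0/√5, and r² = 125.
Half the chord is √(r² − d²) = √(125), so the full chord is 10√5.

10√5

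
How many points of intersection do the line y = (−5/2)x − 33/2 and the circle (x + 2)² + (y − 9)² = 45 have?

Centre (−2, 9), r² = 45. Distance² from centre to line = (41)²/29 = 1681/29.
Since d² > r², the line lies outside the circle.

0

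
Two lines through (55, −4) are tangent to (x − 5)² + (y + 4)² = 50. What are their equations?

x + 7y = 27 and x − 7y = 83

Write the tangent as mx − y + (−4 − m·(55)) = 0 and set its distance from the centre to 5√2:
(−50m − (0))² = 50(m² + 1)
49m² − 1 = 0, so m = −1/7 or m = 1/7.
With m = −1/7: x + 7y = 27. With m = 1/7: x − 7y = 83.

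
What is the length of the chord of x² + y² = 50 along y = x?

The distance from (0, 0) to the line is 0/√2, and r² = 50.
Half the chord is √(r² − d²) = √(50), so the full chord is 10√2.

10√2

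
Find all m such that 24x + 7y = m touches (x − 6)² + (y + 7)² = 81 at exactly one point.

m = −130 or m = 320

The line touches the circle iff its distance from (6, −7) is 9:
|24·6 + 7·(−7) − m| / √625 = 9
|m − (95)| = 9·25, so m = 320 or m = −130.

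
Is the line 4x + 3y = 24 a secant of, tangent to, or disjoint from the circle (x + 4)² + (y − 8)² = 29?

d² = (4·(−4) + 3·8 − (24))²/25 = 256/25; r² = 29.
Since d² < r², the line cuts the circle twice.

secant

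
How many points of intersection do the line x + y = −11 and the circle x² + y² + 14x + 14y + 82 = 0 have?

Substituting the line into the circle gives 2x² + 22x + 49 = 0.
Discriminant = (22)² − 4·2·(49) = 92 > 0.
Two real roots: the line is a secant.

2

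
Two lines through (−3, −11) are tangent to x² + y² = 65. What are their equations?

Write the tangent as mx − y + (−11 − m·(−3)) = 0 and set its distance from the centre to √65:
[m·(3) − (11)]² = 65(m² + 1)
28m² + 33m − 28 = 0, so m = −7/4 or m = 4/7.
With m = −7/4: 7x + 4y = −65. With m = 4/7: 4x − 7y = 65.

7x + 4y = −65 and 4x − 7y = 65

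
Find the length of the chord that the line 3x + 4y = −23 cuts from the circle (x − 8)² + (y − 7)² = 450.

30

Substitute y = (−23 − 3x)/4:
25x² + 50x − 3575 = 0  ⟹  x² + 2x − 143 = 0
x = 11 or x = −13, giving (11, −14) and (−13, 4).
|(11, −14) − (−13, 4)| = √((24)² + (−18)²) = 30.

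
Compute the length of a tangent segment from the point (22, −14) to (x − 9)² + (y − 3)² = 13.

The centre is (9, 3) and r = √13. The square of the distance from P to the centre is 169 + 289 = 458.
By the tangent–radius right angle, tangent length = √(|PO|² − r²) = √445.

√445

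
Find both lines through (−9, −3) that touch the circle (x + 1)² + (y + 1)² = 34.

3x + 5y = −42 and 5x − 3y = −36

Write the tangent as mx − y + (−3 − m·(−9)) = 0 and set its distance from the centre to √34:
(8m − (2))² = 34(m² + 1)
15m² − 16m − 15 = 0, so m = −3/5 or m = 5/3.
With m = −3/5: 3x + 5y = −42. With m = 5/3: 5x − 3y = −36.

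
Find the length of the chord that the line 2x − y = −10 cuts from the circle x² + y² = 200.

12√5

The distance from (0, 0) to the line is 10/√5, and r² = 200.
Chord = 2√(r² − d²) = 2·√(180) = 12√5.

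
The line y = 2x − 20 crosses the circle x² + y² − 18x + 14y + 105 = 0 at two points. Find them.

(5, −10) and (9, −2)

From the line, y = 2x − 20. Substituting:
5x² − 70x + 225 = 0  ⟹  x² − 14x + 45 = 0
x = 9 or x = 5, giving (9, −2) and (5, −10).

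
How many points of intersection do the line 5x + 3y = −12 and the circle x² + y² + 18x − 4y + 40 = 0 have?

Centre (−9, 2), r² = 45. Distance² from centre to line = (−27)²/34 = 729/34.
Since d² < r², the line cuts the circle twice.

2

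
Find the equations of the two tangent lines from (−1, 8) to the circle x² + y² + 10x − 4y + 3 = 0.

5x + y = 3 and x − 5y = −41

Write the tangent as mx − y + (8 − m·(−1)) = 0 and set its distance from the centre to √26:
[m·(−4) − (−6)]² = 26(m² + 1)
5m² + 24m − 5 = 0, so m = −5 or m = 1/5.
Through (−1, 8) these give 5x + y = 3 and x − 5y = −41.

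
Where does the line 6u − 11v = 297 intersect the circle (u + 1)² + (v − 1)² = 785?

From the line, v = (−297 + 6u)/11. Substituting:
157u² − 3454u = 0  ⟹  u² − 22u = 0
u = 22 or u = 0, giving (22, −15) and (0, −27).

(0, −27) and (22, −15)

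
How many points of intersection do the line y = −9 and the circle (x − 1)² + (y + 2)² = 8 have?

0

Centre (1, −2), r² = 8. Distance² from centre to line = (7)² = 49.
Since d² > r², the line lies outside the circle.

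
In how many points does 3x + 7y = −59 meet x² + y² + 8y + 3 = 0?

Substituting the line into the circle gives 58x² + 186x + 324 = 0.
Δ = 34596 − 75168 = −40572.
No real roots: the line does not meet the circle.

0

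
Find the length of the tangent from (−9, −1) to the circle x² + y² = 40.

The centre is (0, 0) and r = 2√10. The square of the distance from P to the centre is 81 + 1 = 82.
By the tangent–radius right angle, tangent length = √(|PO|² − r²) = √42.

√42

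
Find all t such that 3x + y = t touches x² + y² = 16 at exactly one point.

Tangency holds when the distance from the centre (0, 0) to the line equals the radius 4:
|3·0 + 1·0 − t| / √10 = 4
|t| = 4√10.

t = ±4√10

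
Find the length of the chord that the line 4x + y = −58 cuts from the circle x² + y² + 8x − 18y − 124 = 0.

4√17

The distance from (−4, 9) to the line is 51/√17, and r² = 221.
Half the chord is √(r² − d²) = √(68), so the full chord is 4√17.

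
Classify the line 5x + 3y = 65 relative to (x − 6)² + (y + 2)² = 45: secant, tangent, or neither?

Centre (6, −2), r² = 45. Distance² from centre to line = (−41)²/34 = 1681/34.
Since d² > r², the line lies outside the circle.

neither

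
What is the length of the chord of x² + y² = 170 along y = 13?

2

The distance from (0, 0) to the line is 13, and r² = 170.
Chord = 2√(r² − d²) = 2·√(1) = 2.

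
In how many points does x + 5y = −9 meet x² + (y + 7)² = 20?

d² = (1·0 + 5·(−7) − (−9))²/26 = 26; r² = 20.
Since d² > r², the line lies outside the circle.

0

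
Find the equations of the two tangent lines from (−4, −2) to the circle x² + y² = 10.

A line y − (−2) = m(x − (−4)) is tangent when its distance from (0, 0) is √10:
(4m − (2))² = 10(m² + 1)
3m² − 8m − 3 = 0, so m = −1/3 or m = 3.
Through (−4, −2) these give x + 3y = −10 and 3x − y = −10.

x + 3y = −10 and 3x − y = −10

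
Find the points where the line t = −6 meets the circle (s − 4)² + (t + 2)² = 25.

(1, −6) and (7, −6)

From the line, t = −6. Substituting:
s² − 8s + 7 = 0
s = 7 or s = 1, giving (7, −6) and (1, −6).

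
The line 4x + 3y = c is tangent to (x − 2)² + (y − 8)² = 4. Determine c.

c = 22 or c = 42

The line touches the circle iff its distance from (2, 8) is 2:
|4·2 + 3·8 − c| / √25 = 2
|c − (32)| = 2·5, so c = 42 or c = 22.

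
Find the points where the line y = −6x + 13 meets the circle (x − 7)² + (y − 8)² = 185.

(−1, 19) and (3, −5)

From the line, y = −6x + 13. Substituting:
37x² − 74x − 111 = 0  ⟹  x² − 2x − 3 = 0
x = 3 or x = −1, giving (3, −5) and (−1, 19).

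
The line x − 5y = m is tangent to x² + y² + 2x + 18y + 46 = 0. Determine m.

For a tangent, require d(centre, line) = r = 6.
|1·(−1) − 5·(−9) − m| / √26 = 6
|m − (44)| = 6√26.

m = 44 ± 6√26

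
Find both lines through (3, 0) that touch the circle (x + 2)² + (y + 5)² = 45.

A line y − (0) = m(x − (3)) is tangent when its distance from (−2, −5) is 3√5:
[m·(−5) − (−5)]² = 45(m² + 1)
2m² + 5m + 2 = 0, so m = −2 or m = −1/2.
Through (3, 0) these give 2x + y = 6 and x + 2y = 3.

2x + y = 6 and x + 2y = 3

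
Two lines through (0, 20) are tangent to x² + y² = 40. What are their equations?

Let a tangent through (0, 20) have slope m. Its distance from (0, 0) must equal 2√10:
[m·(0) − (−20)]² = 40(m² + 1)
m² − 9 = 0, so m = −3 or m = 3.
Through (0, 20) these give 3x + y = 20 and 3x − y = −20.

3x + y = 20 and 3x − y = −20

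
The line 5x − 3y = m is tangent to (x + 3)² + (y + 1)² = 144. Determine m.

For a tangent, require d(centre, line) = r = 12.
|5·(−3) − 3·(−1) − m| / √34 = 12
|m − (−12)| = 12√34.

m = −12 ± 12√34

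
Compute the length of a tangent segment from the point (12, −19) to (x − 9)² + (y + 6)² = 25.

3√17

With centre O = (9, −6), |OP|² = 178 and r² = 25.
Power of the point: PT² = |PO|² − r² = 153, so PT = 3√17.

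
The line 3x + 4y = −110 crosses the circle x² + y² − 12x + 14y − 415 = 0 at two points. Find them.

(−14, −17) and (2, −29)

From the line, y = (−110 − 3x)/4. Substituting:
25x² + 300x − 700 = 0  ⟹  x² + 12x − 28 = 0
x = 2 or x = −14, giving (2, −29) and (−14, −17).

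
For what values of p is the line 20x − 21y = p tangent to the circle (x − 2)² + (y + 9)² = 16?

The line touches the circle iff its distance from (2, −9) is 4:
|20·2 − 21·(−9) − p| / √841 = 4
|p − (229)| = 4·29, so p = 345 or p = 113.

p = 113 or p = 345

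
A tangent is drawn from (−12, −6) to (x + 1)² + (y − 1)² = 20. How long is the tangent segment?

With centre O = (−1, 1), |OP|² = 170 and r² = 20.
Power of the point: PT² = |PO|² − r² = 150, so PT = 5√6.

5√6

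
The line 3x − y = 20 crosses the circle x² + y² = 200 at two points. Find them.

Express y = 3x − 20 and substitute into the circle:
10x² − 120x + 200 = 0  ⟹  x² − 12x + 20 = 0
x = 10 or x = 2, giving (10, 10) and (2, −14).

(2, −14) and (10, 10)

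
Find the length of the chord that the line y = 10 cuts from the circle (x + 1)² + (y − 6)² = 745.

Centre (−1, 6), r² = 745. Perpendicular distance d from centre to line = |−4| / √1 = 4.
Chord = 2√(r² − d²) = 2·√(729) = 54.

54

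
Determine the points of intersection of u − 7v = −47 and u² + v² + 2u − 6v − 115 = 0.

Express v = (47 + u)/7 and substitute into the circle:
50u² + 150u − 5400 = 0  ⟹  u² + 3u − 108 = 0
u = 9 or u = −12, giving (9, 8) and (−12, 5).

(−12, 5) and (9, 8)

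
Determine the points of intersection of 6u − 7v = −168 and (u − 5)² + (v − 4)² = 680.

(−21, 6) and (7, 30)

From the line, v = (168 + 6u)/7. Substituting:
85u² + 1190u − 12495 = 0  ⟹  u² + 14u − 147 = 0
u = 7 or u = −21, giving (7, 30) and (−21, 6).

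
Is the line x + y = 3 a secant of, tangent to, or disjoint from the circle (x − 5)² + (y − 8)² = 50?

tangent

Substituting the line into the circle gives 2x² = 0.
Discriminant = (0)² − 4·2·(0) = 0.
A repeated root: the line is tangent.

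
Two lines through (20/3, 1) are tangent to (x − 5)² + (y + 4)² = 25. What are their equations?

3x + 4y = 24 and y = 1

Write the tangent as mx − y + (1 − m·(20/3)) = 0 and set its distance from the centre to 5:
(−5/3m − (−5))² = 25(m² + 1)
4m² + 3m = 0, so m = −3/4 or m = 0.
With m = −3/4: 3x + 4y = 24. With m = 0: y = 1.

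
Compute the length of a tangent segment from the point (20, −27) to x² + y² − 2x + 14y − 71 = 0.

The centre is (1, −7) and r = 11. The square of the distance from P to the centre is 361 + 400 = 761.
Power of the point: PT² = |PO|² − r² = 640, so PT = 8√10.

8√10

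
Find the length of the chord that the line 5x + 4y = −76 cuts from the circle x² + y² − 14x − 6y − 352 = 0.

The distance from (7, 3) to the line is 123/√41, and r² = 410.
Half the chord is √(r² − d²) = √(41), so the full chord is 2√41.

2√41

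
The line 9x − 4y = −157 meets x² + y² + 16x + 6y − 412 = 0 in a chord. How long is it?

Centre (−8, −3), r² = 485. Perpendicular distance d from centre to line = |97| / √97 = 97/√97.
Half the chord is √(r² − d²) = √(388), so the full chord is 4√97.

4√97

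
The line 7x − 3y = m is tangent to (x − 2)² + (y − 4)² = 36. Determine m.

m = 2 ± 6√58

For a tangent, require d(centre, line) = r = 6.
|7·2 − 3·4 − m| / √58 = 6
|m − (2)| = 6√58.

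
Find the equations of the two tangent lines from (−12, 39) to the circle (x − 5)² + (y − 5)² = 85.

7x + 6y = 150 and 9x + 2y = −30

Write the tangent as mx − y + (39 − m·(−12)) = 0 and set its distance from the centre to √85:
(17m − (−34))² = 85(m² + 1)
12m² + 68m + 63 = 0, so m = −7/6 or m = −9/2.
Through (−12, 39) these give 7x + 6y = 150 and 9x + 2y = −30.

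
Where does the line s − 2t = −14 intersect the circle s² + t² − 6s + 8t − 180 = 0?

(−10, 2) and (6, 10)

Express t = (14 + s)/2 and substitute into the circle:
5s² + 20s − 300 = 0  ⟹  s² + 4s − 60 = 0
s = 6 or s = −10, giving (6, 10) and (−10, 2).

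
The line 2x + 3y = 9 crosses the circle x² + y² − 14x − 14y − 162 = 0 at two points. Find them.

Express y = (9 − 2x)/3 and substitute into the circle:
13x² − 78x − 1755 = 0  ⟹  x² − 6x − 135 = 0
x = 15 or x = −9, giving (15, −7) and (−9, 9).

(−9, 9) and (15, −7)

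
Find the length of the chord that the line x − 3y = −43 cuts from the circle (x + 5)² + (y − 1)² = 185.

Substitute y = (43 + x)/3:
10x² + 170x + 160 = 0  ⟹  x² + 17x + 16 = 0
x = −1 or x = −16, giving (−1, 14) and (−16, 9).
Chord length = distance between (−1, 14) and (−16, 9) = √250 = 5√10.

5√10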